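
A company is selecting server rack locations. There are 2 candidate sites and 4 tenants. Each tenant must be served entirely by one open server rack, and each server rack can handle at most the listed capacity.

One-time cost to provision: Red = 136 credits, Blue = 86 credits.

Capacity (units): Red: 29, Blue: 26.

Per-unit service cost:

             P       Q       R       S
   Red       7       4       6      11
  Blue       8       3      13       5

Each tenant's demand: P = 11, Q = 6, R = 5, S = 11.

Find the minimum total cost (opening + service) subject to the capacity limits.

Minimum total cost: 402

Open {Red, Blue}: P→Red 7·11=77, Q→Blue 3·6=18, R→Red 6·5=30, S→Blue 5·11=55.
Loads: Red carries 16/29, Blue carries 17/26. Service 180; fixed 222; total 402.
Next best feasible plan costs 408.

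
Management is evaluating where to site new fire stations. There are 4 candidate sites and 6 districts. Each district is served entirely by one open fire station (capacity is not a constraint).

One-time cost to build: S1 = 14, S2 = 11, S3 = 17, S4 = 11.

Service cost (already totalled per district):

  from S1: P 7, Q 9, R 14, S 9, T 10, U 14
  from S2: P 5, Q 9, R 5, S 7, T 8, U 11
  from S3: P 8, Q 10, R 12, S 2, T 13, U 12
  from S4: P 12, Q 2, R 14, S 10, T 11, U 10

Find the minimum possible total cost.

Minimum total cost: 56

For any fixed open set, each district goes to its cheapest open site; total = fixed + service.
{S2}: P→S2 5, Q→S2 9, R→S2 5, S→S2 7, T→S2 8, U→S2 11. Service 45; fixed 11; total 56.
{S2, S4}: service 37 + fixed 22 = 59
{S2, S3}: P→S2 5, Q→S2 9, R→S2 5, S→S3 2, T→S2 8, U→S2 11. Service 40; fixed 28; total 68.
{S1, S2, S3, S4}: service 32 + fixed 53 = 85
No other subset beats 56.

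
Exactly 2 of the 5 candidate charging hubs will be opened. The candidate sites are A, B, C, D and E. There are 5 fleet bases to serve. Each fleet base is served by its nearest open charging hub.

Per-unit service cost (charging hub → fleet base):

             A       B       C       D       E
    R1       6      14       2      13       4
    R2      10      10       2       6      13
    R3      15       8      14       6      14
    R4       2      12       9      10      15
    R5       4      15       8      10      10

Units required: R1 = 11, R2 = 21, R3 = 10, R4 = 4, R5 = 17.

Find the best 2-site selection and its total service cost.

Choose A and C; total service cost 280.

With exactly 2 open, each fleet base uses its cheapest among the chosen.
{A, C}: R1→C 2·11=22, R2→C 2·21=42, R3→C 14·10=140, R4→A 2·4=8, R5→A 4·17=68. Service cost 280.
{C, D}: service cost 296
{B, C}: service cost 316
Among all 10 size-2 choices, {A, C} is lowest.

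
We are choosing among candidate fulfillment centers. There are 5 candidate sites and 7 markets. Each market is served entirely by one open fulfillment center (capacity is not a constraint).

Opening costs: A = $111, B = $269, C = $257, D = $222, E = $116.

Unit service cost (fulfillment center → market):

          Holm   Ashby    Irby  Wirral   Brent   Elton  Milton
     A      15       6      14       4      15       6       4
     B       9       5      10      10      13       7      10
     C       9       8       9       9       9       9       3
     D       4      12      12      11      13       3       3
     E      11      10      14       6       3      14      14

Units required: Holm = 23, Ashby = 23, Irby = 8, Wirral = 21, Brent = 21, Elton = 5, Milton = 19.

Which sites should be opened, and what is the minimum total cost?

For any fixed open set, each market goes to its cheapest open site; total = fixed + service.
{A, E}: Holm→E 11·23=253, Ashby→A 6·23=138, Irby→A 14·8=112, Wirral→A 4·21=84, Brent→E 3·21=63, Elton→A 6·5=30, Milton→A 4·19=76. Service 756; fixed 227; total 983.
{A, D, E}: service 545 + fixed 449 = 994
{D, E}: service 679 + fixed 338 = 1017
{A, B, C, D, E}: service 498 + fixed 975 = 1473
No other subset beats 983.

Open A and E; minimum total cost 983.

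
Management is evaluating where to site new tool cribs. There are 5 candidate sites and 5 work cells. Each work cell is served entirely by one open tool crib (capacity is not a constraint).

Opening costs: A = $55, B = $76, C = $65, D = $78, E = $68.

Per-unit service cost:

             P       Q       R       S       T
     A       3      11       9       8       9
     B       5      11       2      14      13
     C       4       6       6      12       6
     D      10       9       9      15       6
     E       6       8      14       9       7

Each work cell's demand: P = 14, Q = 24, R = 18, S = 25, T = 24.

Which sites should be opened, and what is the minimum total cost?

Open A and C; minimum total cost 758.

For any fixed open set, each work cell goes to its cheapest open site; total = fixed + service.
{A, C}: P→A 3·14=42, Q→C 6·24=144, R→C 6·18=108, S→A 8·25=200, T→C 6·24=144. Service 638; fixed 120; total 758.
{A, B, C}: P→A 3·14=42, Q→C 6·24=144, R→B 2·18=36, S→A 8·25=200, T→C 6·24=144. Service 566; fixed 196; total 762.
{C, E}: service 677 + fixed 133 = 810
{A, B, C, D, E}: service 566 + fixed 342 = 908
No other subset beats 758.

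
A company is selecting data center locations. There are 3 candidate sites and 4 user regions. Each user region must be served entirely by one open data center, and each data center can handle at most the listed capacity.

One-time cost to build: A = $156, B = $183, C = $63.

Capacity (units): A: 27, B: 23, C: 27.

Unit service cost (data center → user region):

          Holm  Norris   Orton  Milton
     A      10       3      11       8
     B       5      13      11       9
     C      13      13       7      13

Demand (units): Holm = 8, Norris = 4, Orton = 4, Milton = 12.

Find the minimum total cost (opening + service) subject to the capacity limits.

Open {A, C}: Holm→A 10·8=80, Norris→A 3·4=12, Orton→C 7·4=28, Milton→A 8·12=96.
Loads: A carries 24/27, C carries 4/27. Service 216; fixed 219; total 435.
Next best feasible plan costs 459.

Minimum total cost: 435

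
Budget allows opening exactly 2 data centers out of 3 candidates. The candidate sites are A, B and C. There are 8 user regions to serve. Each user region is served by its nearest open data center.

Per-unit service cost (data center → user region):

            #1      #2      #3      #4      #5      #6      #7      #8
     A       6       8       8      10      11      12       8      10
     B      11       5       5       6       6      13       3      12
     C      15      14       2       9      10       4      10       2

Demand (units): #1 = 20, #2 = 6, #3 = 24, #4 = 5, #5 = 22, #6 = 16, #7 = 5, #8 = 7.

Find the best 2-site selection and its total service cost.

Choose B and C; total service cost 553.

With exactly 2 open, each user region uses its cheapest among the chosen.
{B, C}: #1→B 11·20=220, #2→B 5·6=30, #3→C 2·24=48, #4→B 6·5=30, #5→B 6·22=132, #6→C 4·16=64, #7→B 3·5=15, #8→C 2·7=14. Service cost 553.
{A, C}: service cost 599
{A, B}: service cost 709
Among all 3 size-2 choices, {B, C} is lowest.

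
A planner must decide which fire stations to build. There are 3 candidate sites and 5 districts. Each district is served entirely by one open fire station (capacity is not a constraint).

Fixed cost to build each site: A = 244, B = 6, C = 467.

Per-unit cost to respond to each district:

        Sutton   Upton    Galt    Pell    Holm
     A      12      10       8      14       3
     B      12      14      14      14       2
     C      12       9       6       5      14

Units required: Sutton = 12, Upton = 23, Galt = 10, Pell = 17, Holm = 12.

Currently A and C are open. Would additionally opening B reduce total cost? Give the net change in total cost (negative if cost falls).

Yes — net change −6 (cost falls by 6).

Current service cost with {A, C}: 532.
Adding B: each district re-picks its cheapest; new service cost 520, saving 12.
Extra fixed cost: 6. Net change = 6 − 12 = -6.
(Totals: 1243 → 1237.)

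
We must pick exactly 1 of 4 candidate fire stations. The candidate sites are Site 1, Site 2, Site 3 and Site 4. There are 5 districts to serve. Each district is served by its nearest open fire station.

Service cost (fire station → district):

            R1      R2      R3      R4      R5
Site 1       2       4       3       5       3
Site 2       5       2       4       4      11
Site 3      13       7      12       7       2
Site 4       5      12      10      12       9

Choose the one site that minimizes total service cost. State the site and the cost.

With exactly 1 open, each district uses its cheapest among the chosen.
{Site 1}: R1→Site 1 2, R2→Site 1 4, R3→Site 1 3, R4→Site 1 5, R5→Site 1 3. Service cost 17.
{Site 2}: service cost 26
{Site 3}: service cost 41
Among all 4 size-1 choices, {Site 1} is lowest.

Choose Site 1 only; total service cost 17.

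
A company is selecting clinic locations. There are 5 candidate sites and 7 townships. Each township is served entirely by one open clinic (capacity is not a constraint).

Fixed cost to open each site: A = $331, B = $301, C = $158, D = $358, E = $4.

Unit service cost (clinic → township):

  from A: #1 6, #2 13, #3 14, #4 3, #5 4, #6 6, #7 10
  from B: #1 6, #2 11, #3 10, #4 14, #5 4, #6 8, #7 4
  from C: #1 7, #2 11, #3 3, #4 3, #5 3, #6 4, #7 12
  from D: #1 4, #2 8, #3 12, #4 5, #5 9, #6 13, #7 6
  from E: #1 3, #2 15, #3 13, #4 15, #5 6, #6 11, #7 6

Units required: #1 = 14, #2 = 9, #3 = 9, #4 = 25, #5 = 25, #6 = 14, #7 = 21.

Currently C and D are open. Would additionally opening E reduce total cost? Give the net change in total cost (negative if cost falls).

Yes — net change −10 (cost falls by 10).

Current service cost with {C, D}: 487.
Adding E: each township re-picks its cheapest; new service cost 473, saving 14.
Extra fixed cost: 4. Net change = 4 − 14 = -10.
(Totals: 1003 → 993.)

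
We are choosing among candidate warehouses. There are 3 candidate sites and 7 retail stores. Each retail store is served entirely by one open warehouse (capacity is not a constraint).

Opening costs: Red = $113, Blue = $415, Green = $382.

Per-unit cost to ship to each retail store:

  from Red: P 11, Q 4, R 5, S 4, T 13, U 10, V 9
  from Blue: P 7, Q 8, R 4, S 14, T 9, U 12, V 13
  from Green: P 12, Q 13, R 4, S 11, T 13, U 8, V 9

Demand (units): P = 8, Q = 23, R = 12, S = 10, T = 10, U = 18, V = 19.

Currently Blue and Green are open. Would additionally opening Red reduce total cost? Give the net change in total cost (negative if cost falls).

Current service cost with {Blue, Green}: 803.
Adding Red: each retail store re-picks its cheapest; new service cost 641, saving 162.
Extra fixed cost: 113. Net change = 113 − 162 = -49.
(Totals: 1600 → 1551.)

Yes — net change −49 (cost falls by 49).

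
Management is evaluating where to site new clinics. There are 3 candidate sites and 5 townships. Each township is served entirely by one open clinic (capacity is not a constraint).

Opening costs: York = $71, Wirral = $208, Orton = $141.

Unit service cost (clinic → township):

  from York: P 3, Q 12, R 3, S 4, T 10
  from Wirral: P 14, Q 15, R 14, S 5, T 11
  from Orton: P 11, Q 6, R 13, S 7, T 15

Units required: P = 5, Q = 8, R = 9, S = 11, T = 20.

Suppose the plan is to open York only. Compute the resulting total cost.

Each township is assigned to its cheapest site among the open ones.
{York}: P→York 3·5=15, Q→York 12·8=96, R→York 3·9=27, S→York 4·11=44, T→York 10·20=200. Service 382; fixed 71; total 453.

Total cost: 453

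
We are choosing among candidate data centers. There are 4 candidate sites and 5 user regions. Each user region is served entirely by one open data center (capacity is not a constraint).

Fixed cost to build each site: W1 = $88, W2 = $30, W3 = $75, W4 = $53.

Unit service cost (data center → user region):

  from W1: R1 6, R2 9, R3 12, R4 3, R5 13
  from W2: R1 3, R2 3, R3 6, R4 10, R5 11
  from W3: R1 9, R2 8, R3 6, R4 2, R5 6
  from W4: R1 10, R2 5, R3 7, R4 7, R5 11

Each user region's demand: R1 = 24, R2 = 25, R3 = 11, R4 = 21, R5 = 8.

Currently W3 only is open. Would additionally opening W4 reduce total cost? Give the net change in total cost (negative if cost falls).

Yes — net change −22 (cost falls by 22).

Current service cost with {W3}: 572.
Adding W4: each user region re-picks its cheapest; new service cost 497, saving 75.
Extra fixed cost: 53. Net change = 53 − 75 = -22.
(Totals: 647 → 625.)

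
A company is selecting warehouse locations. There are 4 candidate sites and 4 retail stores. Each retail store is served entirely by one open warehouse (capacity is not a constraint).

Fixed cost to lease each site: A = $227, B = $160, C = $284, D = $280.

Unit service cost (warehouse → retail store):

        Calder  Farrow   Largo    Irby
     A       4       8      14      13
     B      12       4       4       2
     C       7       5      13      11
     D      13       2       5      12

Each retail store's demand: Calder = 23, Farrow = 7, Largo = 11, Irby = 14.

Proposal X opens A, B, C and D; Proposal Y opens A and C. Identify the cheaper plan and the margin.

Proposal Y is cheaper by 194.

Proposal X: {A, B, C, D}: Calder→A 4·23=92, Farrow→D 2·7=14, Largo→B 4·11=44, Irby→B 2·14=28. Service 178; fixed 951; total 1129.
Proposal Y: {A, C}: Calder→A 4·23=92, Farrow→C 5·7=35, Largo→C 13·11=143, Irby→C 11·14=154. Service 424; fixed 511; total 935.
Difference: |1129 − 935| = 194.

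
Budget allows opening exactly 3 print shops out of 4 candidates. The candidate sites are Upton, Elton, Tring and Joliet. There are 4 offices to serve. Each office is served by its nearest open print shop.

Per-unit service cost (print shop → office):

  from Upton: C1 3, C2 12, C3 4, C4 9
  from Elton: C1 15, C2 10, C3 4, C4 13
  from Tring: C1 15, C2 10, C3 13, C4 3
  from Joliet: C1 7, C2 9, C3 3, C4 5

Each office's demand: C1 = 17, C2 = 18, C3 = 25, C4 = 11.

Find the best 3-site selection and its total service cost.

Choose Upton, Tring and Joliet; total service cost 321.

With exactly 3 open, each office uses its cheapest among the chosen.
{Upton, Tring, Joliet}: C1→Upton 3·17=51, C2→Joliet 9·18=162, C3→Joliet 3·25=75, C4→Tring 3·11=33. Service cost 321.
{Upton, Elton, Joliet}: service cost 343
{Upton, Elton, Tring}: service cost 364
Among all 4 size-3 choices, {Upton, Tring, Joliet} is lowest.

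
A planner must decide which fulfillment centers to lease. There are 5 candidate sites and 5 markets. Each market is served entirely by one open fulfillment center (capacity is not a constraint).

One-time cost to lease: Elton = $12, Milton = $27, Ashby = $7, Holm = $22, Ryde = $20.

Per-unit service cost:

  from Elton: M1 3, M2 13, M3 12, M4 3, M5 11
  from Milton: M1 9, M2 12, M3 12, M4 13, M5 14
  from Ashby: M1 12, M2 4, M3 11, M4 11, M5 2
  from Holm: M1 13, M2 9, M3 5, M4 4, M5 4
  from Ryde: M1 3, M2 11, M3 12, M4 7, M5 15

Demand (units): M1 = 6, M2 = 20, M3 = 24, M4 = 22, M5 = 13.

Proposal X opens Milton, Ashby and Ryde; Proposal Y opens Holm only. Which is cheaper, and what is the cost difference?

Proposal X: {Milton, Ashby, Ryde}: M1→Ryde 3·6=18, M2→Ashby 4·20=80, M3→Ashby 11·24=264, M4→Ryde 7·22=154, M5→Ashby 2·13=26. Service 542; fixed 54; total 596.
Proposal Y: {Holm}: M1→Holm 13·6=78, M2→Holm 9·20=180, M3→Holm 5·24=120, M4→Holm 4·22=88, M5→Holm 4·13=52. Service 518; fixed 22; total 540.
Difference: |596 − 540| = 56.

Proposal Y is cheaper by 56.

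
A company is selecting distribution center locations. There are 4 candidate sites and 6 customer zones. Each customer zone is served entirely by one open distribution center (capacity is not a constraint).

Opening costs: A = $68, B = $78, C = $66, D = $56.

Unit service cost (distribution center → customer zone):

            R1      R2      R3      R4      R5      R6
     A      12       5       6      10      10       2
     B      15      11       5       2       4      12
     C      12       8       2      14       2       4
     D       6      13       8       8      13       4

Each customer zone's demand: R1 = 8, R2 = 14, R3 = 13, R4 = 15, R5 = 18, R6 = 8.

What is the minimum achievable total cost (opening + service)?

For any fixed open set, each customer zone goes to its cheapest open site; total = fixed + service.
{B, C}: R1→C 12·8=96, R2→C 8·14=112, R3→C 2·13=26, R4→B 2·15=30, R5→C 2·18=36, R6→C 4·8=32. Service 332; fixed 144; total 476.
{B, C, D}: service 284 + fixed 200 = 484
{A, B, C}: service 274 + fixed 212 = 486
{A, B, C, D}: service 226 + fixed 268 = 494
No other subset beats 476.

Minimum total cost: 476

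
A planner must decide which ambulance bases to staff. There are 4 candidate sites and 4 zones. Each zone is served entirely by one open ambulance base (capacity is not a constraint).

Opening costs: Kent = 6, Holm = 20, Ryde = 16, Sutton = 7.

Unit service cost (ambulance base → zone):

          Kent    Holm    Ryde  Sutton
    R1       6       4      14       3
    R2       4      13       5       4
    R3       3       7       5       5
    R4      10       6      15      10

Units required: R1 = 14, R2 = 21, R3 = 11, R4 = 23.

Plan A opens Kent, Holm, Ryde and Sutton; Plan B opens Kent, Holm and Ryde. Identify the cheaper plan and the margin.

Plan A: {Kent, Holm, Ryde, Sutton}: R1→Sutton 3·14=42, R2→Kent 4·21=84, R3→Kent 3·11=33, R4→Holm 6·23=138. Service 297; fixed 49; total 346.
Plan B: {Kent, Holm, Ryde}: R1→Holm 4·14=56, R2→Kent 4·21=84, R3→Kent 3·11=33, R4→Holm 6·23=138. Service 311; fixed 42; total 353.
Difference: |346 − 353| = 7.

Plan A is cheaper by 7.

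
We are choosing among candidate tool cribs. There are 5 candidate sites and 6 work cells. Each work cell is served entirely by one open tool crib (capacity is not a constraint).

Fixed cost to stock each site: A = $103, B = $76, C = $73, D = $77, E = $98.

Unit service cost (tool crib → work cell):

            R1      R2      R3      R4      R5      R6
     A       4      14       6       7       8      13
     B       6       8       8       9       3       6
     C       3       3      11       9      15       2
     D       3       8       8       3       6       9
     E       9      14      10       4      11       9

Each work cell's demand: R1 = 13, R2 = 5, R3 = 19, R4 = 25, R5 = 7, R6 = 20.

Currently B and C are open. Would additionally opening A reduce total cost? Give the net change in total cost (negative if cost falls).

No — net change +15 (cost rises by 15).

Current service cost with {B, C}: 492.
Adding A: each work cell re-picks its cheapest; new service cost 404, saving 88.
Extra fixed cost: 103. Net change = 103 − 88 = 15.
(Totals: 641 → 656.)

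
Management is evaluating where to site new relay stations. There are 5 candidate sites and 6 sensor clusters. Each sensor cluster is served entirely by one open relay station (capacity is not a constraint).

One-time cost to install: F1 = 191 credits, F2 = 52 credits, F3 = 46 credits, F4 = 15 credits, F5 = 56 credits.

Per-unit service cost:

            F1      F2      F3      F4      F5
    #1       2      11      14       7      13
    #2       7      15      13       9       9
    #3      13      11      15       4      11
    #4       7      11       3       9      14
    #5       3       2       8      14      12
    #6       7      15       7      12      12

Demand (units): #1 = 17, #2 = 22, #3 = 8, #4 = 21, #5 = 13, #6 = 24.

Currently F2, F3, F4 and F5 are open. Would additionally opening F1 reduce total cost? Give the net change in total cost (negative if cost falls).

No — net change +62 (cost rises by 62).

Current service cost with {F2, F3, F4, F5}: 606.
Adding F1: each sensor cluster re-picks its cheapest; new service cost 477, saving 129.
Extra fixed cost: 191. Net change = 191 − 129 = 62.
(Totals: 775 → 837.)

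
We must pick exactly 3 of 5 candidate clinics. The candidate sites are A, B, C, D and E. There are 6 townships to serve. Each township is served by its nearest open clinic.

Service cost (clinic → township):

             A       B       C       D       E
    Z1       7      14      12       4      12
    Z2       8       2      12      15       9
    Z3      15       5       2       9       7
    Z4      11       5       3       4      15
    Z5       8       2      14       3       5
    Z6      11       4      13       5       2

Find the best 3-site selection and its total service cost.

With exactly 3 open, each township uses its cheapest among the chosen.
{B, C, D}: Z1→D 4, Z2→B 2, Z3→C 2, Z4→C 3, Z5→B 2, Z6→B 4. Service cost 17.
{B, D, E}: service cost 19
{A, B, C}: service cost 20
Among all 10 size-3 choices, {B, C, D} is lowest.

Choose B, C and D; total service cost 17.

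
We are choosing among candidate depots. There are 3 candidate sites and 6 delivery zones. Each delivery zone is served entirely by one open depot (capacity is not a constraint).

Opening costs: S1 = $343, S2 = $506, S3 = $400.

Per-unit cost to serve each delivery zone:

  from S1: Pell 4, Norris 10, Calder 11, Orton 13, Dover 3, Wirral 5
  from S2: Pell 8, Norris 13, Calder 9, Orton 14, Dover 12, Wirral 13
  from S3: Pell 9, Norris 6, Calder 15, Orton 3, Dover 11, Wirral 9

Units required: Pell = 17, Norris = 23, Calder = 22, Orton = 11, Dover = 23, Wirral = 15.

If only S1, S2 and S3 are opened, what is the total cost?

Total cost: 1830

Each delivery zone is assigned to its cheapest site among the open ones.
{S1, S2, S3}: Pell→S1 4·17=68, Norris→S3 6·23=138, Calder→S2 9·22=198, Orton→S3 3·11=33, Dover→S1 3·23=69, Wirral→S1 5·15=75. Service 581; fixed 1249; total 1830.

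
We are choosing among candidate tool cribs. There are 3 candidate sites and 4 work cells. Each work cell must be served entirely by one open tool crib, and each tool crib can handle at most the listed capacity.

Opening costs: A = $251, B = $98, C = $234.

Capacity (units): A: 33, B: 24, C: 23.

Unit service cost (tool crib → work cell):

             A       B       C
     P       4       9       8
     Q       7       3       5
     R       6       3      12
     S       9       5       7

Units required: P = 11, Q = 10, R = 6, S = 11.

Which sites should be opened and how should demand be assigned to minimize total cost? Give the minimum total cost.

Open {A, B}: P→A 4·11=44, Q→B 3·10=30, R→A 6·6=36, S→B 5·11=55.
Loads: A carries 17/33, B carries 21/24. Service 165; fixed 349; total 514.
Next best feasible plan costs 536.

Minimum total cost: 514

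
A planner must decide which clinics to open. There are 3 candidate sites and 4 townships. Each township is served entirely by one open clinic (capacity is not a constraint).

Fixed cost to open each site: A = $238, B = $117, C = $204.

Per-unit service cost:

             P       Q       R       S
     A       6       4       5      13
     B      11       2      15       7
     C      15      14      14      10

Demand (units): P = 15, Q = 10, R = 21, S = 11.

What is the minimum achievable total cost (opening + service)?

For any fixed open set, each township goes to its cheapest open site; total = fixed + service.
{A}: P→A 6·15=90, Q→A 4·10=40, R→A 5·21=105, S→A 13·11=143. Service 378; fixed 238; total 616.
{A, B}: service 292 + fixed 355 = 647
{B}: service 577 + fixed 117 = 694
{A, B, C}: P→A 6·15=90, Q→B 2·10=20, R→A 5·21=105, S→B 7·11=77. Service 292; fixed 559; total 851.
No other subset beats 616.

Minimum total cost: 616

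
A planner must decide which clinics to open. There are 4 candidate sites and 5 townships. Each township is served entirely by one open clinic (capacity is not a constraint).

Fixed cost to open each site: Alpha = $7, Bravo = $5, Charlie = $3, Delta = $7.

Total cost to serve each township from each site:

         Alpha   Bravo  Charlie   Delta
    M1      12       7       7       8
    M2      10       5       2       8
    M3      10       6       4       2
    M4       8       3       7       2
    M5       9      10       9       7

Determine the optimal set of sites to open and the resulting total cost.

Open Charlie and Delta; minimum total cost 30.

For any fixed open set, each township goes to its cheapest open site; total = fixed + service.
{Charlie, Delta}: M1→Charlie 7, M2→Charlie 2, M3→Delta 2, M4→Delta 2, M5→Delta 7. Service 20; fixed 10; total 30.
{Charlie}: service 29 + fixed 3 = 32
{Bravo, Charlie}: service 25 + fixed 8 = 33
{Alpha, Bravo, Charlie, Delta}: service 20 + fixed 22 = 42
(All 15 nonempty subsets were checked; Charlie and Delta is lowest.)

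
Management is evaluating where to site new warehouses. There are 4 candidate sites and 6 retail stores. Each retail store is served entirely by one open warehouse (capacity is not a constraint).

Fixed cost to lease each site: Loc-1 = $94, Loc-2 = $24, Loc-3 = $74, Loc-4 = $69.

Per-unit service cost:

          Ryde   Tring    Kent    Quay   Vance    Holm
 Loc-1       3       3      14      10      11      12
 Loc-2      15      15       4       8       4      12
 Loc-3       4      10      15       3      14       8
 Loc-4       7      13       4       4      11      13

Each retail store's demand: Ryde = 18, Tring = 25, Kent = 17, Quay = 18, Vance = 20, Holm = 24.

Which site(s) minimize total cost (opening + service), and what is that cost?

Open Loc-1, Loc-2 and Loc-3; minimum total cost 715.

For any fixed open set, each retail store goes to its cheapest open site; total = fixed + service.
{Loc-1, Loc-2, Loc-3}: Ryde→Loc-1 3·18=54, Tring→Loc-1 3·25=75, Kent→Loc-2 4·17=68, Quay→Loc-3 3·18=54, Vance→Loc-2 4·20=80, Holm→Loc-3 8·24=192. Service 523; fixed 192; total 715.
{Loc-1, Loc-2, Loc-3, Loc-4}: service 523 + fixed 261 = 784
{Loc-2, Loc-3}: service 716 + fixed 98 = 814
{Loc-2}: service 1225 + fixed 24 = 1249
(All 15 nonempty subsets were checked; Loc-1, Loc-2 and Loc-3 is lowest.)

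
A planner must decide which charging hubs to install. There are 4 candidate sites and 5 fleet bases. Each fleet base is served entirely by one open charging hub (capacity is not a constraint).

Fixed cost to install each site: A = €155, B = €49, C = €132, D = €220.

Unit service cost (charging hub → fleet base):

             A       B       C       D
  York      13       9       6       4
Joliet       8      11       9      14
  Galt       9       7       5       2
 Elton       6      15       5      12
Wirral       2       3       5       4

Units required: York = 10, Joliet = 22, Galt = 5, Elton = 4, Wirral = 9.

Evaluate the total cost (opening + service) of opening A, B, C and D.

Each fleet base is assigned to its cheapest site among the open ones.
{A, B, C, D}: York→D 4·10=40, Joliet→A 8·22=176, Galt→D 2·5=10, Elton→C 5·4=20, Wirral→A 2·9=18. Service 264; fixed 556; total 820.

Total cost: 820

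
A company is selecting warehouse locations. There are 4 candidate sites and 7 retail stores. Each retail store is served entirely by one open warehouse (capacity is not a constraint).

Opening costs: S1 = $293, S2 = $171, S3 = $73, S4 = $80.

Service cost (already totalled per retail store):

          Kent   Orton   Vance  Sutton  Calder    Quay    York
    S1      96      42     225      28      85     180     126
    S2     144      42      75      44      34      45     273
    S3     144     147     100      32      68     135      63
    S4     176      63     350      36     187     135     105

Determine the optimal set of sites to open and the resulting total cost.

For any fixed open set, each retail store goes to its cheapest open site; total = fixed + service.
{S2, S3}: Kent→S2 144, Orton→S2 42, Vance→S2 75, Sutton→S3 32, Calder→S2 34, Quay→S2 45, York→S3 63. Service 435; fixed 244; total 679.
{S2, S4}: service 481 + fixed 251 = 732
{S3, S4}: service 605 + fixed 153 = 758
{S1, S2, S3, S4}: Kent→S1 96, Orton→S1 42, Vance→S2 75, Sutton→S1 28, Calder→S2 34, Quay→S2 45, York→S3 63. Service 383; fixed 617; total 1000.
(All 15 nonempty subsets were checked; S2 and S3 is lowest.)

Open S2 and S3; minimum total cost 679.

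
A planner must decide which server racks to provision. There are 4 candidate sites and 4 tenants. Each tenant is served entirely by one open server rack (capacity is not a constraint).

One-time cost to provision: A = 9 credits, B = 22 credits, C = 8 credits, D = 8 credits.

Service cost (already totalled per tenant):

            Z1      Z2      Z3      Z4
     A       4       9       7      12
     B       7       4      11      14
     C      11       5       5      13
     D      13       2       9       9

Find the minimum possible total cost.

For any fixed open set, each tenant goes to its cheapest open site; total = fixed + service.
{A, D}: Z1→A 4, Z2→D 2, Z3→A 7, Z4→D 9. Service 22; fixed 17; total 39.
{A}: Z1→A 4, Z2→A 9, Z3→A 7, Z4→A 12. Service 32; fixed 9; total 41.
{D}: Z1→D 13, Z2→D 2, Z3→D 9, Z4→D 9. Service 33; fixed 8; total 41.
{A, B, C, D}: service 20 + fixed 47 = 67
No other subset beats 39.

Minimum total cost: 39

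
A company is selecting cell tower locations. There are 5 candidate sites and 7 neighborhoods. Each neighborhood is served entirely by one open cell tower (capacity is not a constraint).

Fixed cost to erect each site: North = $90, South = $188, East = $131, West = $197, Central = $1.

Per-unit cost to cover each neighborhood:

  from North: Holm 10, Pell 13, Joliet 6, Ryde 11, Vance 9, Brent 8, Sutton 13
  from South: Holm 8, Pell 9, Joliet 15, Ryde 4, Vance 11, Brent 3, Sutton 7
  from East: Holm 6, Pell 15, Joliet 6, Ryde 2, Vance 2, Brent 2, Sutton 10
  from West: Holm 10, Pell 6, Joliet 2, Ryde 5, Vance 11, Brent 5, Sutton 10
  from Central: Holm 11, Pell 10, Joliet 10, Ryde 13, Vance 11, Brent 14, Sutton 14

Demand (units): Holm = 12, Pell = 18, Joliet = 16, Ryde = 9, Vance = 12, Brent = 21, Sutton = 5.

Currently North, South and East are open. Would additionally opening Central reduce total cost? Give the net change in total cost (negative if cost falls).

No — net change +1 (cost rises by 1).

Current service cost with {North, South, East}: 449.
Adding Central: each neighborhood re-picks its cheapest; new service cost 449, saving 0.
Extra fixed cost: 1. Net change = 1 − 0 = 1.
(Totals: 858 → 859.)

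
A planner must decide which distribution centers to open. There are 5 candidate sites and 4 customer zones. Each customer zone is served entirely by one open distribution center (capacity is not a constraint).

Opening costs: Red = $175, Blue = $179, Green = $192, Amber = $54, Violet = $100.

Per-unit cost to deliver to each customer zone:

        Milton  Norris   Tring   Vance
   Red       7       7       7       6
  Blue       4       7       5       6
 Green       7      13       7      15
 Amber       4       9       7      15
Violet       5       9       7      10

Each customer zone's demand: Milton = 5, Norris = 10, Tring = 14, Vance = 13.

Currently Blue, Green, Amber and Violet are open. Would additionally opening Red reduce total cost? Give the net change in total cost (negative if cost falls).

No — net change +175 (cost rises by 175).

Current service cost with {Blue, Green, Amber, Violet}: 238.
Adding Red: each customer zone re-picks its cheapest; new service cost 238, saving 0.
Extra fixed cost: 175. Net change = 175 − 0 = 175.
(Totals: 763 → 938.)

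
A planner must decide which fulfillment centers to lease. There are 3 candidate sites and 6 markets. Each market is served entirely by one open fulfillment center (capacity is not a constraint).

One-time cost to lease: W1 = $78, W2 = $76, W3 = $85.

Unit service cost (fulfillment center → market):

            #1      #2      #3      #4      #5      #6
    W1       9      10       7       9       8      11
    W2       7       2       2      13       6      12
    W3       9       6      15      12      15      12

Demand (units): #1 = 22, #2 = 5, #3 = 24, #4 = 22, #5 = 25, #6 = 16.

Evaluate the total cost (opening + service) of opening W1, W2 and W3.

Total cost: 975

Each market is assigned to its cheapest site among the open ones.
{W1, W2, W3}: #1→W2 7·22=154, #2→W2 2·5=10, #3→W2 2·24=48, #4→W1 9·22=198, #5→W2 6·25=150, #6→W1 11·16=176. Service 736; fixed 239; total 975.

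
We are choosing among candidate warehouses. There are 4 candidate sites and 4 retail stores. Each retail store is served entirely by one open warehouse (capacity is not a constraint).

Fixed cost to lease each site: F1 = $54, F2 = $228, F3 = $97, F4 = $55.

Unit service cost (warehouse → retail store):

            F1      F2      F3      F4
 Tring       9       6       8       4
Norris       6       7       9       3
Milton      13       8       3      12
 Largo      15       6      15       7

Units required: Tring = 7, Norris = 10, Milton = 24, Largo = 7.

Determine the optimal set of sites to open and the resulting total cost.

Open F3 and F4; minimum total cost 331.

For any fixed open set, each retail store goes to its cheapest open site; total = fixed + service.
{F3, F4}: Tring→F4 4·7=28, Norris→F4 3·10=30, Milton→F3 3·24=72, Largo→F4 7·7=49. Service 179; fixed 152; total 331.
{F1, F3, F4}: service 179 + fixed 206 = 385
{F3}: service 323 + fixed 97 = 420
{F1, F2, F3, F4}: Tring→F4 4·7=28, Norris→F4 3·10=30, Milton→F3 3·24=72, Largo→F2 6·7=42. Service 172; fixed 434; total 606.
(All 15 nonempty subsets were checked; F3 and F4 is lowest.)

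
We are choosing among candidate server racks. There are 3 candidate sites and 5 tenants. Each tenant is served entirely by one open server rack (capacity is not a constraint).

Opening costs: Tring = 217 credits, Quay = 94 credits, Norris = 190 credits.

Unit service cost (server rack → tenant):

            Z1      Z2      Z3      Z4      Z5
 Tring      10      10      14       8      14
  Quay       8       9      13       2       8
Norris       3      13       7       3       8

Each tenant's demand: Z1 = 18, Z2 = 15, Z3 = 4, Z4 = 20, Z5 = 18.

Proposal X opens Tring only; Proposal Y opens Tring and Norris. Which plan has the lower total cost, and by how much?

Proposal Y is cheaper by 172.

Proposal X: {Tring}: Z1→Tring 10·18=180, Z2→Tring 10·15=150, Z3→Tring 14·4=56, Z4→Tring 8·20=160, Z5→Tring 14·18=252. Service 798; fixed 217; total 1015.
Proposal Y: {Tring, Norris}: Z1→Norris 3·18=54, Z2→Tring 10·15=150, Z3→Norris 7·4=28, Z4→Norris 3·20=60, Z5→Norris 8·18=144. Service 436; fixed 407; total 843.
Difference: |1015 − 843| = 172.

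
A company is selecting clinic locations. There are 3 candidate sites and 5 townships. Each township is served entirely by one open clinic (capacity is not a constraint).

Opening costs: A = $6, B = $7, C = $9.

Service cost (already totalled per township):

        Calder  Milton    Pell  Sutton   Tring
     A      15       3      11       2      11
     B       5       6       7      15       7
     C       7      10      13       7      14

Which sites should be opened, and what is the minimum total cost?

Open A and B; minimum total cost 37.

For any fixed open set, each township goes to its cheapest open site; total = fixed + service.
{A, B}: Calder→B 5, Milton→A 3, Pell→B 7, Sutton→A 2, Tring→B 7. Service 24; fixed 13; total 37.
{A, B, C}: Calder→B 5, Milton→A 3, Pell→B 7, Sutton→A 2, Tring→B 7. Service 24; fixed 22; total 46.
{B}: Calder→B 5, Milton→B 6, Pell→B 7, Sutton→B 15, Tring→B 7. Service 40; fixed 7; total 47.
{A}: Calder→A 15, Milton→A 3, Pell→A 11, Sutton→A 2, Tring→A 11. Service 42; fixed 6; total 48.
(All 7 nonempty subsets were checked; A and B is lowest.)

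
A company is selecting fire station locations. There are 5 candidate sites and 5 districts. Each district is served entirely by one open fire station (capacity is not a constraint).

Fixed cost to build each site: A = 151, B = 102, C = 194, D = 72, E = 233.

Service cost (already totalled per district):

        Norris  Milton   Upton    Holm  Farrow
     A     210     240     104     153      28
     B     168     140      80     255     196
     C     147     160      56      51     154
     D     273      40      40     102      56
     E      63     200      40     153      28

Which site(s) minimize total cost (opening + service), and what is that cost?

For any fixed open set, each district goes to its cheapest open site; total = fixed + service.
{D, E}: Norris→E 63, Milton→D 40, Upton→D 40, Holm→D 102, Farrow→E 28. Service 273; fixed 305; total 578.
{B, D}: service 406 + fixed 174 = 580
{D}: Norris→D 273, Milton→D 40, Upton→D 40, Holm→D 102, Farrow→D 56. Service 511; fixed 72; total 583.
{A, B, C, D, E}: service 222 + fixed 752 = 974
No other subset beats 578.

Open D and E; minimum total cost 578.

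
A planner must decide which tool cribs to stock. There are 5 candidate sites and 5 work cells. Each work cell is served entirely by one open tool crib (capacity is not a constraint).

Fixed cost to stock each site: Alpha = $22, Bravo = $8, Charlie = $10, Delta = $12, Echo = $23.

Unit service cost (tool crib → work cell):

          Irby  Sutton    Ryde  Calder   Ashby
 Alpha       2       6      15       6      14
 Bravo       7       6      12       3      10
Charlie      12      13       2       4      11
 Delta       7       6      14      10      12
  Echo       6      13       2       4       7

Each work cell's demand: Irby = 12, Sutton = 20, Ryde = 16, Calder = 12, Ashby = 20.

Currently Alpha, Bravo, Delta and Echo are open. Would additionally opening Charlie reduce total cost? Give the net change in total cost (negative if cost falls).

Current service cost with {Alpha, Bravo, Delta, Echo}: 352.
Adding Charlie: each work cell re-picks its cheapest; new service cost 352, saving 0.
Extra fixed cost: 10. Net change = 10 − 0 = 10.
(Totals: 417 → 427.)

No — net change +10 (cost rises by 10).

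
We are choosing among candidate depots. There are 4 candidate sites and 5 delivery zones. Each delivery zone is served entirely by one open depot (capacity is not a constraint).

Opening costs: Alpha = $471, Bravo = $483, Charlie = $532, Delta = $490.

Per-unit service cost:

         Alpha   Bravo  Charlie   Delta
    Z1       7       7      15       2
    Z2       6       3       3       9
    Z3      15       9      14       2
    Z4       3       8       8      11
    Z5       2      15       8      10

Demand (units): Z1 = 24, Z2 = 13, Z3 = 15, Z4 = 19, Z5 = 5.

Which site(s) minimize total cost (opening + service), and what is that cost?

For any fixed open set, each delivery zone goes to its cheapest open site; total = fixed + service.
{Delta}: Z1→Delta 2·24=48, Z2→Delta 9·13=117, Z3→Delta 2·15=30, Z4→Delta 11·19=209, Z5→Delta 10·5=50. Service 454; fixed 490; total 944.
{Alpha}: service 538 + fixed 471 = 1009
{Bravo}: service 569 + fixed 483 = 1052
{Alpha, Bravo, Charlie, Delta}: service 184 + fixed 1976 = 2160
No other subset beats 944.

Open Delta only; minimum total cost 944.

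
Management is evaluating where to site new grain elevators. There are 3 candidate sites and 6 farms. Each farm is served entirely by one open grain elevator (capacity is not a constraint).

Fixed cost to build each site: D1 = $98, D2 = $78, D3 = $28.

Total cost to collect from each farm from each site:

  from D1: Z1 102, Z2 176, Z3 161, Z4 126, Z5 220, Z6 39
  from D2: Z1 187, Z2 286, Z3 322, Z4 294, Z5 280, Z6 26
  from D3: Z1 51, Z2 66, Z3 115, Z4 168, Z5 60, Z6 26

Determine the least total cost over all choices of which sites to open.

For any fixed open set, each farm goes to its cheapest open site; total = fixed + service.
{D3}: Z1→D3 51, Z2→D3 66, Z3→D3 115, Z4→D3 168, Z5→D3 60, Z6→D3 26. Service 486; fixed 28; total 514.
{D1, D3}: Z1→D3 51, Z2→D3 66, Z3→D3 115, Z4→D1 126, Z5→D3 60, Z6→D3 26. Service 444; fixed 126; total 570.
{D2, D3}: Z1→D3 51, Z2→D3 66, Z3→D3 115, Z4→D3 168, Z5→D3 60, Z6→D2 26. Service 486; fixed 106; total 592.
{D1, D2, D3}: Z1→D3 51, Z2→D3 66, Z3→D3 115, Z4→D1 126, Z5→D3 60, Z6→D2 26. Service 444; fixed 204; total 648.
No other subset beats 514.

Minimum total cost: 514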